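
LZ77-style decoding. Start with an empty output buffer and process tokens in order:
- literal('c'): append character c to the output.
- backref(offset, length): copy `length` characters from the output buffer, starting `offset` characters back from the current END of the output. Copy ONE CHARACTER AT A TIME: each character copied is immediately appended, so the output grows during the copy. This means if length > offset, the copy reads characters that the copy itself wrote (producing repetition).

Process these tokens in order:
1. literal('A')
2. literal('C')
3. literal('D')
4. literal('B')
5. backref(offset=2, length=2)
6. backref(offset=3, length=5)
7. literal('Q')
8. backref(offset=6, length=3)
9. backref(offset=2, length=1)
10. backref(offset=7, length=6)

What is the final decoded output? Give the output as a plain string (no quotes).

Token 1: literal('A'). Output: "A"
Token 2: literal('C'). Output: "AC"
Token 3: literal('D'). Output: "ACD"
Token 4: literal('B'). Output: "ACDB"
Token 5: backref(off=2, len=2). Copied 'DB' from pos 2. Output: "ACDBDB"
Token 6: backref(off=3, len=5) (overlapping!). Copied 'BDBBD' from pos 3. Output: "ACDBDBBDBBD"
Token 7: literal('Q'). Output: "ACDBDBBDBBDQ"
Token 8: backref(off=6, len=3). Copied 'BDB' from pos 6. Output: "ACDBDBBDBBDQBDB"
Token 9: backref(off=2, len=1). Copied 'D' from pos 13. Output: "ACDBDBBDBBDQBDBD"
Token 10: backref(off=7, len=6). Copied 'BDQBDB' from pos 9. Output: "ACDBDBBDBBDQBDBDBDQBDB"

Answer: ACDBDBBDBBDQBDBDBDQBDB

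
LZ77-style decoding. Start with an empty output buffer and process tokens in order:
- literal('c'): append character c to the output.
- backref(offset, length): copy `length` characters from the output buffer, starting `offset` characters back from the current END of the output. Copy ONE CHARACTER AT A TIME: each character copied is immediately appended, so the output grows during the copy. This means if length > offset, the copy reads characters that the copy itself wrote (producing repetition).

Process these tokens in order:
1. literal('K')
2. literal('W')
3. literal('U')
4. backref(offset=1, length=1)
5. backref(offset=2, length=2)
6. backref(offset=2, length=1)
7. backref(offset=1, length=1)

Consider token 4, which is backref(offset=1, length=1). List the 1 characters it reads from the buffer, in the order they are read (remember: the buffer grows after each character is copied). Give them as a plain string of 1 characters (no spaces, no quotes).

Answer: U

Derivation:
Token 1: literal('K'). Output: "K"
Token 2: literal('W'). Output: "KW"
Token 3: literal('U'). Output: "KWU"
Token 4: backref(off=1, len=1). Buffer before: "KWU" (len 3)
  byte 1: read out[2]='U', append. Buffer now: "KWUU"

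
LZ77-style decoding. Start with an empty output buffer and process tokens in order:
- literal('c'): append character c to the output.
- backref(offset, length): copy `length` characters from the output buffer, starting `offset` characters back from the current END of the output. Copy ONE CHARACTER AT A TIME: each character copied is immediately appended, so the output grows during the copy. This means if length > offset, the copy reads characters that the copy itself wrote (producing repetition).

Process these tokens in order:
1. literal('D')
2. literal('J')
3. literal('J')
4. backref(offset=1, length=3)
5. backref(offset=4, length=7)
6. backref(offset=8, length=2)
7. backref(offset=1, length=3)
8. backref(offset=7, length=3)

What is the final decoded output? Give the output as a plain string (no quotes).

Answer: DJJJJJJJJJJJJJJJJJJJJ

Derivation:
Token 1: literal('D'). Output: "D"
Token 2: literal('J'). Output: "DJ"
Token 3: literal('J'). Output: "DJJ"
Token 4: backref(off=1, len=3) (overlapping!). Copied 'JJJ' from pos 2. Output: "DJJJJJ"
Token 5: backref(off=4, len=7) (overlapping!). Copied 'JJJJJJJ' from pos 2. Output: "DJJJJJJJJJJJJ"
Token 6: backref(off=8, len=2). Copied 'JJ' from pos 5. Output: "DJJJJJJJJJJJJJJ"
Token 7: backref(off=1, len=3) (overlapping!). Copied 'JJJ' from pos 14. Output: "DJJJJJJJJJJJJJJJJJ"
Token 8: backref(off=7, len=3). Copied 'JJJ' from pos 11. Output: "DJJJJJJJJJJJJJJJJJJJJ"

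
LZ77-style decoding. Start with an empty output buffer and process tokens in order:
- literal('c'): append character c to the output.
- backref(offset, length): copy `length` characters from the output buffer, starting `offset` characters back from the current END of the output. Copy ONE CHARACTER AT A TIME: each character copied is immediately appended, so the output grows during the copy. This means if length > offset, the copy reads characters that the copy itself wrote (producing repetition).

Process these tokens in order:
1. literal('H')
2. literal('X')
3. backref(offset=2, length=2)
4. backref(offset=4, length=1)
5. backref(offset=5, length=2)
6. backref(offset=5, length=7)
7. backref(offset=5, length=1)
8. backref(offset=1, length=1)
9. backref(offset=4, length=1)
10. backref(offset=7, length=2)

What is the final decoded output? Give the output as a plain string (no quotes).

Answer: HXHXHHXHXHHXHXHHHHX

Derivation:
Token 1: literal('H'). Output: "H"
Token 2: literal('X'). Output: "HX"
Token 3: backref(off=2, len=2). Copied 'HX' from pos 0. Output: "HXHX"
Token 4: backref(off=4, len=1). Copied 'H' from pos 0. Output: "HXHXH"
Token 5: backref(off=5, len=2). Copied 'HX' from pos 0. Output: "HXHXHHX"
Token 6: backref(off=5, len=7) (overlapping!). Copied 'HXHHXHX' from pos 2. Output: "HXHXHHXHXHHXHX"
Token 7: backref(off=5, len=1). Copied 'H' from pos 9. Output: "HXHXHHXHXHHXHXH"
Token 8: backref(off=1, len=1). Copied 'H' from pos 14. Output: "HXHXHHXHXHHXHXHH"
Token 9: backref(off=4, len=1). Copied 'H' from pos 12. Output: "HXHXHHXHXHHXHXHHH"
Token 10: backref(off=7, len=2). Copied 'HX' from pos 10. Output: "HXHXHHXHXHHXHXHHHHX"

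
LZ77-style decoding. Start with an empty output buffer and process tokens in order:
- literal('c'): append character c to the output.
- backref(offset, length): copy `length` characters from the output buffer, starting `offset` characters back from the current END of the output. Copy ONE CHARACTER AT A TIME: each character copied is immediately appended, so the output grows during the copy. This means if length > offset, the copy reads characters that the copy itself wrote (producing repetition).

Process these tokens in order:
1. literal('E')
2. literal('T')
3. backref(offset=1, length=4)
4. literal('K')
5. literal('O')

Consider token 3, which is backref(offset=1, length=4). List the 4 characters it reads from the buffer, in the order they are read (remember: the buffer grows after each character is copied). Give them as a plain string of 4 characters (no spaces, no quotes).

Answer: TTTT

Derivation:
Token 1: literal('E'). Output: "E"
Token 2: literal('T'). Output: "ET"
Token 3: backref(off=1, len=4). Buffer before: "ET" (len 2)
  byte 1: read out[1]='T', append. Buffer now: "ETT"
  byte 2: read out[2]='T', append. Buffer now: "ETTT"
  byte 3: read out[3]='T', append. Buffer now: "ETTTT"
  byte 4: read out[4]='T', append. Buffer now: "ETTTTT"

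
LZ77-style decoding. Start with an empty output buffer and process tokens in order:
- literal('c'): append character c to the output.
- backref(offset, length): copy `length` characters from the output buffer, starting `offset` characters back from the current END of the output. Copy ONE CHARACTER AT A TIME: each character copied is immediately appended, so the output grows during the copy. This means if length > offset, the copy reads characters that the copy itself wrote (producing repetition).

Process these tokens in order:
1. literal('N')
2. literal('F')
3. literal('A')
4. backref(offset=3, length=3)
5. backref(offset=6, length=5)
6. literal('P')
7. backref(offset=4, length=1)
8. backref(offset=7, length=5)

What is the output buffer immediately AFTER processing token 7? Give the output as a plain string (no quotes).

Token 1: literal('N'). Output: "N"
Token 2: literal('F'). Output: "NF"
Token 3: literal('A'). Output: "NFA"
Token 4: backref(off=3, len=3). Copied 'NFA' from pos 0. Output: "NFANFA"
Token 5: backref(off=6, len=5). Copied 'NFANF' from pos 0. Output: "NFANFANFANF"
Token 6: literal('P'). Output: "NFANFANFANFP"
Token 7: backref(off=4, len=1). Copied 'A' from pos 8. Output: "NFANFANFANFPA"

Answer: NFANFANFANFPA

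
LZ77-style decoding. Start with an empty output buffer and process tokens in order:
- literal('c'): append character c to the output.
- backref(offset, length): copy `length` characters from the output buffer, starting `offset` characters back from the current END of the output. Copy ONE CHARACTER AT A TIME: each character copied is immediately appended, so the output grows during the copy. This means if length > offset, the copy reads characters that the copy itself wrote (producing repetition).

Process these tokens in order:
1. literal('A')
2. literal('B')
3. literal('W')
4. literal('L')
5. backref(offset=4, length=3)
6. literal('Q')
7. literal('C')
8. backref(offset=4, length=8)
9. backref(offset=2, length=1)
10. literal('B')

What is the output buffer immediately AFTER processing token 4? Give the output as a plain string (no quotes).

Token 1: literal('A'). Output: "A"
Token 2: literal('B'). Output: "AB"
Token 3: literal('W'). Output: "ABW"
Token 4: literal('L'). Output: "ABWL"

Answer: ABWL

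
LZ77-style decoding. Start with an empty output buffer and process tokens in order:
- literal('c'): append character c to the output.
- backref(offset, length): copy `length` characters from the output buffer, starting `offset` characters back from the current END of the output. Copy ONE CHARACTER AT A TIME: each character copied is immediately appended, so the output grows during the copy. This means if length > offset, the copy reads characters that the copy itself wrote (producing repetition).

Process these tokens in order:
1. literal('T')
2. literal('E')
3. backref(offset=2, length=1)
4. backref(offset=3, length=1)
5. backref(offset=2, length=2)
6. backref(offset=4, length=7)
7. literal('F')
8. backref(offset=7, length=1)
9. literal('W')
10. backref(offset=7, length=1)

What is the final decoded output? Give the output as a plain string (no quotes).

Token 1: literal('T'). Output: "T"
Token 2: literal('E'). Output: "TE"
Token 3: backref(off=2, len=1). Copied 'T' from pos 0. Output: "TET"
Token 4: backref(off=3, len=1). Copied 'T' from pos 0. Output: "TETT"
Token 5: backref(off=2, len=2). Copied 'TT' from pos 2. Output: "TETTTT"
Token 6: backref(off=4, len=7) (overlapping!). Copied 'TTTTTTT' from pos 2. Output: "TETTTTTTTTTTT"
Token 7: literal('F'). Output: "TETTTTTTTTTTTF"
Token 8: backref(off=7, len=1). Copied 'T' from pos 7. Output: "TETTTTTTTTTTTFT"
Token 9: literal('W'). Output: "TETTTTTTTTTTTFTW"
Token 10: backref(off=7, len=1). Copied 'T' from pos 9. Output: "TETTTTTTTTTTTFTWT"

Answer: TETTTTTTTTTTTFTWT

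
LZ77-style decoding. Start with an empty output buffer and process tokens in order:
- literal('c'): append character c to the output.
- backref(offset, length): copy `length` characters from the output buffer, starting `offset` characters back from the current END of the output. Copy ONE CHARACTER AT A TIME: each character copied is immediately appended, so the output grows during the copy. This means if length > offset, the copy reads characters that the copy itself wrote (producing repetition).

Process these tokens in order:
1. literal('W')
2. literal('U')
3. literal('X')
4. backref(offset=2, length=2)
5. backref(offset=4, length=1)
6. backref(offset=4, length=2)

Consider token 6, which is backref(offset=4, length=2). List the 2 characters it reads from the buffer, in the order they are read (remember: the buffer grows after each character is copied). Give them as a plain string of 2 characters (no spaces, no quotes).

Answer: XU

Derivation:
Token 1: literal('W'). Output: "W"
Token 2: literal('U'). Output: "WU"
Token 3: literal('X'). Output: "WUX"
Token 4: backref(off=2, len=2). Copied 'UX' from pos 1. Output: "WUXUX"
Token 5: backref(off=4, len=1). Copied 'U' from pos 1. Output: "WUXUXU"
Token 6: backref(off=4, len=2). Buffer before: "WUXUXU" (len 6)
  byte 1: read out[2]='X', append. Buffer now: "WUXUXUX"
  byte 2: read out[3]='U', append. Buffer now: "WUXUXUXU"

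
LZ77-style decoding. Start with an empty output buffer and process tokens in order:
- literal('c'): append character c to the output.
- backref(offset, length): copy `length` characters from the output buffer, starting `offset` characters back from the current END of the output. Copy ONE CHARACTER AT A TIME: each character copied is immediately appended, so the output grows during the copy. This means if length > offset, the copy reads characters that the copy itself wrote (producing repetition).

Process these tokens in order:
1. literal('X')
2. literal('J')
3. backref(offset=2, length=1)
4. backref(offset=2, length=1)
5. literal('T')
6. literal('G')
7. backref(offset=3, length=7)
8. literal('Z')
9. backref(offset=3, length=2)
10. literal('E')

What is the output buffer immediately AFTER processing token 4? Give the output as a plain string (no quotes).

Answer: XJXJ

Derivation:
Token 1: literal('X'). Output: "X"
Token 2: literal('J'). Output: "XJ"
Token 3: backref(off=2, len=1). Copied 'X' from pos 0. Output: "XJX"
Token 4: backref(off=2, len=1). Copied 'J' from pos 1. Output: "XJXJ"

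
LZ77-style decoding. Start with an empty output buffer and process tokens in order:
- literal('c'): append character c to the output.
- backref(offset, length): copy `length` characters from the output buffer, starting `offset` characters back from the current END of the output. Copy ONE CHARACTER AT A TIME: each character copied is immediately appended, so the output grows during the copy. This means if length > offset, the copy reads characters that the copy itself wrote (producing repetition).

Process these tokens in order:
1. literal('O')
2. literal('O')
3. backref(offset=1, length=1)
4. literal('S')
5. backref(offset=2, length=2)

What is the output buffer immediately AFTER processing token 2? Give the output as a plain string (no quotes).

Answer: OO

Derivation:
Token 1: literal('O'). Output: "O"
Token 2: literal('O'). Output: "OO"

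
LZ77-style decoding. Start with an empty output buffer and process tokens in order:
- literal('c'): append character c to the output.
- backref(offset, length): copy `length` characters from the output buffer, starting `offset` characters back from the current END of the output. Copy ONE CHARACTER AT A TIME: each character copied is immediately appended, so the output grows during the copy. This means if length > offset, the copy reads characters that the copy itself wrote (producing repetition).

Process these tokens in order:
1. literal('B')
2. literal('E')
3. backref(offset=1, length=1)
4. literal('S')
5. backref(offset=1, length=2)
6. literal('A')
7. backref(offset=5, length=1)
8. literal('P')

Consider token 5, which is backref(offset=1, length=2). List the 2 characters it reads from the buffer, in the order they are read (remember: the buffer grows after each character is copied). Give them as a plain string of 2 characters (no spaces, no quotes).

Token 1: literal('B'). Output: "B"
Token 2: literal('E'). Output: "BE"
Token 3: backref(off=1, len=1). Copied 'E' from pos 1. Output: "BEE"
Token 4: literal('S'). Output: "BEES"
Token 5: backref(off=1, len=2). Buffer before: "BEES" (len 4)
  byte 1: read out[3]='S', append. Buffer now: "BEESS"
  byte 2: read out[4]='S', append. Buffer now: "BEESSS"

Answer: SS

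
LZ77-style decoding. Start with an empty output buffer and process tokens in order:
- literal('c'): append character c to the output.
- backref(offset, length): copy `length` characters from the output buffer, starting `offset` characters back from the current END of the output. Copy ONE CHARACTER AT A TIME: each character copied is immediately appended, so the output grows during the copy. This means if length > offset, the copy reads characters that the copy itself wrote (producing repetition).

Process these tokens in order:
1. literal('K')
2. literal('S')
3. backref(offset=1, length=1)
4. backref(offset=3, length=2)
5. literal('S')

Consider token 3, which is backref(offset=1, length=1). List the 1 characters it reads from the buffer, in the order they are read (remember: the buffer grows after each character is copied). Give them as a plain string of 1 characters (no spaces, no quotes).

Token 1: literal('K'). Output: "K"
Token 2: literal('S'). Output: "KS"
Token 3: backref(off=1, len=1). Buffer before: "KS" (len 2)
  byte 1: read out[1]='S', append. Buffer now: "KSS"

Answer: S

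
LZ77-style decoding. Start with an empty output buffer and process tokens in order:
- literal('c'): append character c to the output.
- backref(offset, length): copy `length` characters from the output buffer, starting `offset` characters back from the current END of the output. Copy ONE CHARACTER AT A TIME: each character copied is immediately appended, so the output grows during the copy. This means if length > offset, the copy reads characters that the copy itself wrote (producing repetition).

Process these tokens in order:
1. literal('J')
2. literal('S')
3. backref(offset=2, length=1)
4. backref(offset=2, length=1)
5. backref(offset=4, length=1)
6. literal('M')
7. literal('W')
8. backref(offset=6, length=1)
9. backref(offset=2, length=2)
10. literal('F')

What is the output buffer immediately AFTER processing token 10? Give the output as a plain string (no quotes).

Token 1: literal('J'). Output: "J"
Token 2: literal('S'). Output: "JS"
Token 3: backref(off=2, len=1). Copied 'J' from pos 0. Output: "JSJ"
Token 4: backref(off=2, len=1). Copied 'S' from pos 1. Output: "JSJS"
Token 5: backref(off=4, len=1). Copied 'J' from pos 0. Output: "JSJSJ"
Token 6: literal('M'). Output: "JSJSJM"
Token 7: literal('W'). Output: "JSJSJMW"
Token 8: backref(off=6, len=1). Copied 'S' from pos 1. Output: "JSJSJMWS"
Token 9: backref(off=2, len=2). Copied 'WS' from pos 6. Output: "JSJSJMWSWS"
Token 10: literal('F'). Output: "JSJSJMWSWSF"

Answer: JSJSJMWSWSF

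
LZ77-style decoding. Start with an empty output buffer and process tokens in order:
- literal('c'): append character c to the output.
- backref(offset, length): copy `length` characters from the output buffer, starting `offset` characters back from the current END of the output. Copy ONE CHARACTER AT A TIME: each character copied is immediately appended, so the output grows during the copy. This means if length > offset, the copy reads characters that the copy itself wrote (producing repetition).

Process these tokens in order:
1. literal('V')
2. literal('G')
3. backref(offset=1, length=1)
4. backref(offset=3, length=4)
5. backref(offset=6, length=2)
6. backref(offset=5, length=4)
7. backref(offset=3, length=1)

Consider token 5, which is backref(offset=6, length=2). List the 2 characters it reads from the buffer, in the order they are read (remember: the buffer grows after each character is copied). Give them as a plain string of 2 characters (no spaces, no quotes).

Answer: GG

Derivation:
Token 1: literal('V'). Output: "V"
Token 2: literal('G'). Output: "VG"
Token 3: backref(off=1, len=1). Copied 'G' from pos 1. Output: "VGG"
Token 4: backref(off=3, len=4) (overlapping!). Copied 'VGGV' from pos 0. Output: "VGGVGGV"
Token 5: backref(off=6, len=2). Buffer before: "VGGVGGV" (len 7)
  byte 1: read out[1]='G', append. Buffer now: "VGGVGGVG"
  byte 2: read out[2]='G', append. Buffer now: "VGGVGGVGG"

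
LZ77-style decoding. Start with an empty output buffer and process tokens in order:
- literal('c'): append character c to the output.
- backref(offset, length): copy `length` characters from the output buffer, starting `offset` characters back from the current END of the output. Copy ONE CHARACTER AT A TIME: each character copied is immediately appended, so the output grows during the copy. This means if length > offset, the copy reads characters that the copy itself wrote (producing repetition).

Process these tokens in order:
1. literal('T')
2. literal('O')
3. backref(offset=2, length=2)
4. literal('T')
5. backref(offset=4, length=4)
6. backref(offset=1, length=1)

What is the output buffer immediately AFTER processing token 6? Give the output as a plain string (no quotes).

Answer: TOTOTOTOTT

Derivation:
Token 1: literal('T'). Output: "T"
Token 2: literal('O'). Output: "TO"
Token 3: backref(off=2, len=2). Copied 'TO' from pos 0. Output: "TOTO"
Token 4: literal('T'). Output: "TOTOT"
Token 5: backref(off=4, len=4). Copied 'OTOT' from pos 1. Output: "TOTOTOTOT"
Token 6: backref(off=1, len=1). Copied 'T' from pos 8. Output: "TOTOTOTOTT"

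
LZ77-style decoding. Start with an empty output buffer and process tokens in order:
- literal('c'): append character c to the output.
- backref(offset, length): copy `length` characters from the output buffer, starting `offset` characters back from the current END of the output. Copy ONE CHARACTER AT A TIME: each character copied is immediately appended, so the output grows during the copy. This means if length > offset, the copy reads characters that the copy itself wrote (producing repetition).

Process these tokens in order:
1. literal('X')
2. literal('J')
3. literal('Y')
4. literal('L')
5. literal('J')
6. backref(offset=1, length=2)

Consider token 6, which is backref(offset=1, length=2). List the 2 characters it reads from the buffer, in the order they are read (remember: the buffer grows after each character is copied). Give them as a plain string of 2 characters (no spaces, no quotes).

Answer: JJ

Derivation:
Token 1: literal('X'). Output: "X"
Token 2: literal('J'). Output: "XJ"
Token 3: literal('Y'). Output: "XJY"
Token 4: literal('L'). Output: "XJYL"
Token 5: literal('J'). Output: "XJYLJ"
Token 6: backref(off=1, len=2). Buffer before: "XJYLJ" (len 5)
  byte 1: read out[4]='J', append. Buffer now: "XJYLJJ"
  byte 2: read out[5]='J', append. Buffer now: "XJYLJJJ"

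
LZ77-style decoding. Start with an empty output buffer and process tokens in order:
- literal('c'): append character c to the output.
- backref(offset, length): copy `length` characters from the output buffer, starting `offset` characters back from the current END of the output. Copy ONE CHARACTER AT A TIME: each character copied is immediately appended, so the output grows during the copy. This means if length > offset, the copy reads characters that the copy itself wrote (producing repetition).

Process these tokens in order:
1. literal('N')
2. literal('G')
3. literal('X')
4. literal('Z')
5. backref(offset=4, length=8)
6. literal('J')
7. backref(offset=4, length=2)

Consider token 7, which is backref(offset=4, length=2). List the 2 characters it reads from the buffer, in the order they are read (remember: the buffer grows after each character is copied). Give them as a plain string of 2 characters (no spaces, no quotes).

Token 1: literal('N'). Output: "N"
Token 2: literal('G'). Output: "NG"
Token 3: literal('X'). Output: "NGX"
Token 4: literal('Z'). Output: "NGXZ"
Token 5: backref(off=4, len=8) (overlapping!). Copied 'NGXZNGXZ' from pos 0. Output: "NGXZNGXZNGXZ"
Token 6: literal('J'). Output: "NGXZNGXZNGXZJ"
Token 7: backref(off=4, len=2). Buffer before: "NGXZNGXZNGXZJ" (len 13)
  byte 1: read out[9]='G', append. Buffer now: "NGXZNGXZNGXZJG"
  byte 2: read out[10]='X', append. Buffer now: "NGXZNGXZNGXZJGX"

Answer: GX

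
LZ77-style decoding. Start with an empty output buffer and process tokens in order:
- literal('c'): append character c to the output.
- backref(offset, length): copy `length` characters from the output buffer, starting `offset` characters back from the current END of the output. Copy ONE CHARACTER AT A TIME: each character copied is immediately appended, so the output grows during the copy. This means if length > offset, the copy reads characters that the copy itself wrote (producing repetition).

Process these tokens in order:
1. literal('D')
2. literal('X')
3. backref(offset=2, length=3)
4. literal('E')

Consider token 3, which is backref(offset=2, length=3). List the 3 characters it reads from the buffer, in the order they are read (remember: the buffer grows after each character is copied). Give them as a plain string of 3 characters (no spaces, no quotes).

Answer: DXD

Derivation:
Token 1: literal('D'). Output: "D"
Token 2: literal('X'). Output: "DX"
Token 3: backref(off=2, len=3). Buffer before: "DX" (len 2)
  byte 1: read out[0]='D', append. Buffer now: "DXD"
  byte 2: read out[1]='X', append. Buffer now: "DXDX"
  byte 3: read out[2]='D', append. Buffer now: "DXDXD"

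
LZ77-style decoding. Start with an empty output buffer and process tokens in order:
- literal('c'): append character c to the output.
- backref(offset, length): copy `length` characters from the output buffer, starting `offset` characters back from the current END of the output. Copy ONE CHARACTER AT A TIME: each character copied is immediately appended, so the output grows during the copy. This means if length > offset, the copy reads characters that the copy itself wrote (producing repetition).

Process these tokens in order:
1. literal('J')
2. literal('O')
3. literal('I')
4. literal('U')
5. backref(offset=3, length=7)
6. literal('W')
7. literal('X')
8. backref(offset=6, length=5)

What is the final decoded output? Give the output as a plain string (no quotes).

Token 1: literal('J'). Output: "J"
Token 2: literal('O'). Output: "JO"
Token 3: literal('I'). Output: "JOI"
Token 4: literal('U'). Output: "JOIU"
Token 5: backref(off=3, len=7) (overlapping!). Copied 'OIUOIUO' from pos 1. Output: "JOIUOIUOIUO"
Token 6: literal('W'). Output: "JOIUOIUOIUOW"
Token 7: literal('X'). Output: "JOIUOIUOIUOWX"
Token 8: backref(off=6, len=5). Copied 'OIUOW' from pos 7. Output: "JOIUOIUOIUOWXOIUOW"

Answer: JOIUOIUOIUOWXOIUOW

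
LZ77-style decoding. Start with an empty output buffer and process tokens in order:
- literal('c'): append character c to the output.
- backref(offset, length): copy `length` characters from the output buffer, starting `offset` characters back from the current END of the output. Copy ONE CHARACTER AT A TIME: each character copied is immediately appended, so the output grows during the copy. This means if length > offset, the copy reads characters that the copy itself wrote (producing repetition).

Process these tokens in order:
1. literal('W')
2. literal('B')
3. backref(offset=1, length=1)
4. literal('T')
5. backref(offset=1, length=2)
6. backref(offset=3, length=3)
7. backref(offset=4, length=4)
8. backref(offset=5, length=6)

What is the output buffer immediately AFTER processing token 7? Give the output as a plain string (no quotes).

Token 1: literal('W'). Output: "W"
Token 2: literal('B'). Output: "WB"
Token 3: backref(off=1, len=1). Copied 'B' from pos 1. Output: "WBB"
Token 4: literal('T'). Output: "WBBT"
Token 5: backref(off=1, len=2) (overlapping!). Copied 'TT' from pos 3. Output: "WBBTTT"
Token 6: backref(off=3, len=3). Copied 'TTT' from pos 3. Output: "WBBTTTTTT"
Token 7: backref(off=4, len=4). Copied 'TTTT' from pos 5. Output: "WBBTTTTTTTTTT"

Answer: WBBTTTTTTTTTT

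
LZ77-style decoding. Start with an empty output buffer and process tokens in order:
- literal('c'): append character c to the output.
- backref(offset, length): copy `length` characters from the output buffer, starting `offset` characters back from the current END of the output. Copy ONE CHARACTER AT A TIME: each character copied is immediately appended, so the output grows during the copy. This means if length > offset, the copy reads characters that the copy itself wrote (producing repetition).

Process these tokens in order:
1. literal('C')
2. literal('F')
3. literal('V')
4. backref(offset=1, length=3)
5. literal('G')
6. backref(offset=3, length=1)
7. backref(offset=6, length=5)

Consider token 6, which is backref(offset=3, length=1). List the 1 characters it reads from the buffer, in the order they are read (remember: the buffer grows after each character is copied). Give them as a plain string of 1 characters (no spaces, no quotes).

Token 1: literal('C'). Output: "C"
Token 2: literal('F'). Output: "CF"
Token 3: literal('V'). Output: "CFV"
Token 4: backref(off=1, len=3) (overlapping!). Copied 'VVV' from pos 2. Output: "CFVVVV"
Token 5: literal('G'). Output: "CFVVVVG"
Token 6: backref(off=3, len=1). Buffer before: "CFVVVVG" (len 7)
  byte 1: read out[4]='V', append. Buffer now: "CFVVVVGV"

Answer: V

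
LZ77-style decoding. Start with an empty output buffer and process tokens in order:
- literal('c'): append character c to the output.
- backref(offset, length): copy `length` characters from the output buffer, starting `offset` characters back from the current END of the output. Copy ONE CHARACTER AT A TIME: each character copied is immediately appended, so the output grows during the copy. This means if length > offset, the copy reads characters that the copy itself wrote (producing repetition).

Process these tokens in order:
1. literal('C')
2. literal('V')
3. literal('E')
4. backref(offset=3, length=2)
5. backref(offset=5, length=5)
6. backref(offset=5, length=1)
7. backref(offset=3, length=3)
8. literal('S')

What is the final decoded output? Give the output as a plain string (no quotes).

Token 1: literal('C'). Output: "C"
Token 2: literal('V'). Output: "CV"
Token 3: literal('E'). Output: "CVE"
Token 4: backref(off=3, len=2). Copied 'CV' from pos 0. Output: "CVECV"
Token 5: backref(off=5, len=5). Copied 'CVECV' from pos 0. Output: "CVECVCVECV"
Token 6: backref(off=5, len=1). Copied 'C' from pos 5. Output: "CVECVCVECVC"
Token 7: backref(off=3, len=3). Copied 'CVC' from pos 8. Output: "CVECVCVECVCCVC"
Token 8: literal('S'). Output: "CVECVCVECVCCVCS"

Answer: CVECVCVECVCCVCS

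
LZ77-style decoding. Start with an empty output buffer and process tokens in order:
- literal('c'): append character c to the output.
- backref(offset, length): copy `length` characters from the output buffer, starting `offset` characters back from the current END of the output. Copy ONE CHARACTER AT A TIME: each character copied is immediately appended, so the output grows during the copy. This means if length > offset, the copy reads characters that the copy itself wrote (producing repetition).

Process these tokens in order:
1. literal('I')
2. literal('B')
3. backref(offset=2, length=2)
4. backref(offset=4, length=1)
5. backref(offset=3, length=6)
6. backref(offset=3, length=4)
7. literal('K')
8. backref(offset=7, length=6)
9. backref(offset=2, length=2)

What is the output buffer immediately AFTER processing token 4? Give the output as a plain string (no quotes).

Token 1: literal('I'). Output: "I"
Token 2: literal('B'). Output: "IB"
Token 3: backref(off=2, len=2). Copied 'IB' from pos 0. Output: "IBIB"
Token 4: backref(off=4, len=1). Copied 'I' from pos 0. Output: "IBIBI"

Answer: IBIBI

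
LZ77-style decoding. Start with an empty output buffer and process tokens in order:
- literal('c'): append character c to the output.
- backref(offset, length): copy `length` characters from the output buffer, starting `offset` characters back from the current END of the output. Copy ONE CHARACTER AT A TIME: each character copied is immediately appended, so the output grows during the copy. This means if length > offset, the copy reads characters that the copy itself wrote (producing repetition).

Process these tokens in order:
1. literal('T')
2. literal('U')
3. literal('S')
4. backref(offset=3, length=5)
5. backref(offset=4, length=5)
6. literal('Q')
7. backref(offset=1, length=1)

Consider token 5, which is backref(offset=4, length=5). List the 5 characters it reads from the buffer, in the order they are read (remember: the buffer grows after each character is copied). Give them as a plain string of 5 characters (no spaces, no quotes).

Answer: USTUU

Derivation:
Token 1: literal('T'). Output: "T"
Token 2: literal('U'). Output: "TU"
Token 3: literal('S'). Output: "TUS"
Token 4: backref(off=3, len=5) (overlapping!). Copied 'TUSTU' from pos 0. Output: "TUSTUSTU"
Token 5: backref(off=4, len=5). Buffer before: "TUSTUSTU" (len 8)
  byte 1: read out[4]='U', append. Buffer now: "TUSTUSTUU"
  byte 2: read out[5]='S', append. Buffer now: "TUSTUSTUUS"
  byte 3: read out[6]='T', append. Buffer now: "TUSTUSTUUST"
  byte 4: read out[7]='U', append. Buffer now: "TUSTUSTUUSTU"
  byte 5: read out[8]='U', append. Buffer now: "TUSTUSTUUSTUU"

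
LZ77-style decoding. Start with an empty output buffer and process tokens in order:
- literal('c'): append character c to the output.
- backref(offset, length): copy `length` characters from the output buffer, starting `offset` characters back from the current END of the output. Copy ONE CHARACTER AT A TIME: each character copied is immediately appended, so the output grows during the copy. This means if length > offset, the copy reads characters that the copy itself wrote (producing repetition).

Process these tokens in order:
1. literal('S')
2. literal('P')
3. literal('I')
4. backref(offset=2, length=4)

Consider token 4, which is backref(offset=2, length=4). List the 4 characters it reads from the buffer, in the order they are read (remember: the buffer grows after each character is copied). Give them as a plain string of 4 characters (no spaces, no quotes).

Token 1: literal('S'). Output: "S"
Token 2: literal('P'). Output: "SP"
Token 3: literal('I'). Output: "SPI"
Token 4: backref(off=2, len=4). Buffer before: "SPI" (len 3)
  byte 1: read out[1]='P', append. Buffer now: "SPIP"
  byte 2: read out[2]='I', append. Buffer now: "SPIPI"
  byte 3: read out[3]='P', append. Buffer now: "SPIPIP"
  byte 4: read out[4]='I', append. Buffer now: "SPIPIPI"

Answer: PIPI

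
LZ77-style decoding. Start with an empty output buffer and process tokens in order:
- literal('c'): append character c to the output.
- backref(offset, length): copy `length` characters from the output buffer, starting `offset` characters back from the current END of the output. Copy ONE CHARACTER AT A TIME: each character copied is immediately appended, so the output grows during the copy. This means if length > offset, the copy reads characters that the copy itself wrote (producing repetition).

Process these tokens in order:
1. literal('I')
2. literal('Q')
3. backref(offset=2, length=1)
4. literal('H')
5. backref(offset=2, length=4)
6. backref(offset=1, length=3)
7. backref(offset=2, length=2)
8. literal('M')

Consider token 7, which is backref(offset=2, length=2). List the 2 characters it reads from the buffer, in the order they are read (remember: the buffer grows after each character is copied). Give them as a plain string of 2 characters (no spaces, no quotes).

Answer: HH

Derivation:
Token 1: literal('I'). Output: "I"
Token 2: literal('Q'). Output: "IQ"
Token 3: backref(off=2, len=1). Copied 'I' from pos 0. Output: "IQI"
Token 4: literal('H'). Output: "IQIH"
Token 5: backref(off=2, len=4) (overlapping!). Copied 'IHIH' from pos 2. Output: "IQIHIHIH"
Token 6: backref(off=1, len=3) (overlapping!). Copied 'HHH' from pos 7. Output: "IQIHIHIHHHH"
Token 7: backref(off=2, len=2). Buffer before: "IQIHIHIHHHH" (len 11)
  byte 1: read out[9]='H', append. Buffer now: "IQIHIHIHHHHH"
  byte 2: read out[10]='H', append. Buffer now: "IQIHIHIHHHHHH"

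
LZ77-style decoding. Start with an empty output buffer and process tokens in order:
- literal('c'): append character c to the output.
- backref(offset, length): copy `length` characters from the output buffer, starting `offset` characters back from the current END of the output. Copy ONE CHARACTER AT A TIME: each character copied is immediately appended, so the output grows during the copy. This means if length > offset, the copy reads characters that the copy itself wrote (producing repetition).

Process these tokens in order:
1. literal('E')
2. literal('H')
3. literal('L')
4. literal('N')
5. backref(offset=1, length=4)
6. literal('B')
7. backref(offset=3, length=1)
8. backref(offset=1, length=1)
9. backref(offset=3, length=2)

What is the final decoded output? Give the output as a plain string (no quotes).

Answer: EHLNNNNNBNNBN

Derivation:
Token 1: literal('E'). Output: "E"
Token 2: literal('H'). Output: "EH"
Token 3: literal('L'). Output: "EHL"
Token 4: literal('N'). Output: "EHLN"
Token 5: backref(off=1, len=4) (overlapping!). Copied 'NNNN' from pos 3. Output: "EHLNNNNN"
Token 6: literal('B'). Output: "EHLNNNNNB"
Token 7: backref(off=3, len=1). Copied 'N' from pos 6. Output: "EHLNNNNNBN"
Token 8: backref(off=1, len=1). Copied 'N' from pos 9. Output: "EHLNNNNNBNN"
Token 9: backref(off=3, len=2). Copied 'BN' from pos 8. Output: "EHLNNNNNBNNBN"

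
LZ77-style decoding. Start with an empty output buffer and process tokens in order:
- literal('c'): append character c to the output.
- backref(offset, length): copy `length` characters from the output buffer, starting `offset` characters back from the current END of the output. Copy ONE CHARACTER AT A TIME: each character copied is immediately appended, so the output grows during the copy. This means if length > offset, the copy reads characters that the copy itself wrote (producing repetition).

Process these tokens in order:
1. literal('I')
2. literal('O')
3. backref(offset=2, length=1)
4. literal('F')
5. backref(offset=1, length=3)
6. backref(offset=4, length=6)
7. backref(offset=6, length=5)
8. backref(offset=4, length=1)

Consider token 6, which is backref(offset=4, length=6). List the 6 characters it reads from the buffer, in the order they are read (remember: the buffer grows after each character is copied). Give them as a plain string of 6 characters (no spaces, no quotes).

Token 1: literal('I'). Output: "I"
Token 2: literal('O'). Output: "IO"
Token 3: backref(off=2, len=1). Copied 'I' from pos 0. Output: "IOI"
Token 4: literal('F'). Output: "IOIF"
Token 5: backref(off=1, len=3) (overlapping!). Copied 'FFF' from pos 3. Output: "IOIFFFF"
Token 6: backref(off=4, len=6). Buffer before: "IOIFFFF" (len 7)
  byte 1: read out[3]='F', append. Buffer now: "IOIFFFFF"
  byte 2: read out[4]='F', append. Buffer now: "IOIFFFFFF"
  byte 3: read out[5]='F', append. Buffer now: "IOIFFFFFFF"
  byte 4: read out[6]='F', append. Buffer now: "IOIFFFFFFFF"
  byte 5: read out[7]='F', append. Buffer now: "IOIFFFFFFFFF"
  byte 6: read out[8]='F', append. Buffer now: "IOIFFFFFFFFFF"

Answer: FFFFFF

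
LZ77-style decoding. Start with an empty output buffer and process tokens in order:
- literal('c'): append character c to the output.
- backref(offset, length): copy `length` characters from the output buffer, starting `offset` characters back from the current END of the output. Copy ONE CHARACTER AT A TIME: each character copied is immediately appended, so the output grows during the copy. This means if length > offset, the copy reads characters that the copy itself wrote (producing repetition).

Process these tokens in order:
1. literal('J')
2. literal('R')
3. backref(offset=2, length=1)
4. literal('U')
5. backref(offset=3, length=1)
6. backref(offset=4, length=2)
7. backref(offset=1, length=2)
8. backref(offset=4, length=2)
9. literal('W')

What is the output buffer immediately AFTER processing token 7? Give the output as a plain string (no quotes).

Answer: JRJURRJJJ

Derivation:
Token 1: literal('J'). Output: "J"
Token 2: literal('R'). Output: "JR"
Token 3: backref(off=2, len=1). Copied 'J' from pos 0. Output: "JRJ"
Token 4: literal('U'). Output: "JRJU"
Token 5: backref(off=3, len=1). Copied 'R' from pos 1. Output: "JRJUR"
Token 6: backref(off=4, len=2). Copied 'RJ' from pos 1. Output: "JRJURRJ"
Token 7: backref(off=1, len=2) (overlapping!). Copied 'JJ' from pos 6. Output: "JRJURRJJJ"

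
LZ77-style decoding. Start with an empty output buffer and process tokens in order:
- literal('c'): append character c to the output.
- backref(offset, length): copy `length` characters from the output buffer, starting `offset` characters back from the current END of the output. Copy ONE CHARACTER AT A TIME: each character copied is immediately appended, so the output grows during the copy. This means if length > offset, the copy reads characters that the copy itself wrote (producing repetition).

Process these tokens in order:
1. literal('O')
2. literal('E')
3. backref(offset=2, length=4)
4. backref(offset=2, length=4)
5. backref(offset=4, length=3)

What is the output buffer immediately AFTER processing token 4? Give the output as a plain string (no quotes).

Answer: OEOEOEOEOE

Derivation:
Token 1: literal('O'). Output: "O"
Token 2: literal('E'). Output: "OE"
Token 3: backref(off=2, len=4) (overlapping!). Copied 'OEOE' from pos 0. Output: "OEOEOE"
Token 4: backref(off=2, len=4) (overlapping!). Copied 'OEOE' from pos 4. Output: "OEOEOEOEOE"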